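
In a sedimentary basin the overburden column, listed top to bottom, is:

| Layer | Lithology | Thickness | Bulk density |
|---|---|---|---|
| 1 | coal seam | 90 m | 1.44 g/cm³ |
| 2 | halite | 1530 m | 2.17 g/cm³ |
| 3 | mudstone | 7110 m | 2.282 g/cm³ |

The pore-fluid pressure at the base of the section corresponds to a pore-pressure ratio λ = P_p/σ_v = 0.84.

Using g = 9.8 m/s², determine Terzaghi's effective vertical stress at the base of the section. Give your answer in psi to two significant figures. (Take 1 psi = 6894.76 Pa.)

Overburden (lithostatic) stress σ_v:
coal seam: 1440 kg/m³ × 9.8 m/s² × 90 m = 1.270×10^6 Pa = 1.270 MPa
halite: 2170 kg/m³ × 9.8 m/s² × 1530 m = 3.254×10^7 Pa = 32.54 MPa
mudstone: 2282 kg/m³ × 9.8 m/s² × 7110 m = 1.590×10^8 Pa = 159.0 MPa
Total = 1.270 + 32.54 + 159.0 = 192.81 MPa
Pore pressure P_p = λ·σ_v = 0.84 × 192.8 MPa = 162.0 MPa
Effective stress σ' = σ_v − P_p = 192.8 − 162.0 = 30.850 MPa = 4474.4 psi

4500 psi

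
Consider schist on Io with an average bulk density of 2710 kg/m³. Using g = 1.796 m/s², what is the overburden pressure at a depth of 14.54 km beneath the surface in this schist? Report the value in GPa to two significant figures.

0.071 GPa

schist: 2710 kg/m³ × 1.796 m/s² × 14540 m = 7.077×10^7 Pa = 0.07077 GPa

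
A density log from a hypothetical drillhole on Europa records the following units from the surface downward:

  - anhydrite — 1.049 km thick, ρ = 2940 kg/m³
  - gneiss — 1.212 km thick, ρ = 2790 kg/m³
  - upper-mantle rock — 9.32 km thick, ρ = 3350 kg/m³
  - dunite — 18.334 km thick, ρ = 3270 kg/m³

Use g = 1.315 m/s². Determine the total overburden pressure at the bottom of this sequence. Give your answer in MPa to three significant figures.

anhydrite: 2940 kg/m³ × 1.315 m/s² × 1049 m = 4.056×10^6 Pa = 4.056 MPa
gneiss: 2790 kg/m³ × 1.315 m/s² × 1212 m = 4.447×10^6 Pa = 4.447 MPa
upper-mantle rock: 3350 kg/m³ × 1.315 m/s² × 9320 m = 4.106×10^7 Pa = 41.06 MPa
dunite: 3270 kg/m³ × 1.315 m/s² × 18334 m = 7.884×10^7 Pa = 78.84 MPa
Total = 4.056 + 4.447 + 41.06 + 78.84 = 128.40 MPa

128 MPa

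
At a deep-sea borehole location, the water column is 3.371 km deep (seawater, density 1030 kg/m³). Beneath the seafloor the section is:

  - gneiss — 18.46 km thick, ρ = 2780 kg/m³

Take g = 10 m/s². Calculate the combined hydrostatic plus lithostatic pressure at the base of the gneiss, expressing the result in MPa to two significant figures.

seawater: 1030 kg/m³ × 10 m/s² × 3371 m = 3.472×10^7 Pa = 34.72 MPa
gneiss: 2780 kg/m³ × 10 m/s² × 18460 m = 5.132×10^8 Pa = 513.2 MPa
Total = 34.72 + 513.2 = 547.91 MPa

550 MPa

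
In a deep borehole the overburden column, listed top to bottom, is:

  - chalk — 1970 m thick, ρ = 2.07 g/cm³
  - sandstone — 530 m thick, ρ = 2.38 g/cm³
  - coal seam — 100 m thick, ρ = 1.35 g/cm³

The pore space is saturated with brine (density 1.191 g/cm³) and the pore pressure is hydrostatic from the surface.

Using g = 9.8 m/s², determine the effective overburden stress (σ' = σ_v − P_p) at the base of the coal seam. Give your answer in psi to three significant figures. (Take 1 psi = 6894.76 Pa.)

3380 psi

Overburden (lithostatic) stress σ_v:
chalk: 2070 kg/m³ × 9.8 m/s² × 1970 m = 3.996×10^7 Pa = 39.96 MPa
sandstone: 2380 kg/m³ × 9.8 m/s² × 530 m = 1.236×10^7 Pa = 12.36 MPa
coal seam: 1350 kg/m³ × 9.8 m/s² × 100 m = 1.323×10^6 Pa = 1.323 MPa
Total = 39.96 + 12.36 + 1.323 = 53.648 MPa
Pore pressure P_p = 1191 kg/m³ × 9.8 m/s² × 2600 m = 3.035×10^7 Pa = 30.35 MPa
Effective stress σ' = σ_v − P_p = 53.65 − 30.35 = 23.301 MPa = 3379.6 psi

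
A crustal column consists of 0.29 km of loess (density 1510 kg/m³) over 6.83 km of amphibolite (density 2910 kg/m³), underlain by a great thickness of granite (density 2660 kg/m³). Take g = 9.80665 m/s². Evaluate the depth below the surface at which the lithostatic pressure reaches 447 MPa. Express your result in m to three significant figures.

Pressure at base of upper layers: 1510×9.80665×290 + 2910×9.80665×6830 = 1.992×10^8 Pa = 199.2 MPa
Remaining pressure to be supplied by granite: 4.470×10^8 − 1.992×10^8 = 2.478×10^8 Pa
Additional depth in granite = 2.478×10^8 Pa / (2660 kg/m³ × 9.80665 m/s²) = 9499.3 m
Total depth = 7120 m + 9499.3 m = 16619 m

16600 m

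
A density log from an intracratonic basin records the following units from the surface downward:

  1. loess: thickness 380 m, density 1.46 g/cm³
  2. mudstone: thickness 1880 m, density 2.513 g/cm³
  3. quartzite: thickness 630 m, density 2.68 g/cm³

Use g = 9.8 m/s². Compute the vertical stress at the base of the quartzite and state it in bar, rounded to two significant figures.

loess: 1460 kg/m³ × 9.8 m/s² × 380 m = 5.437×10^6 Pa = 54.37 bar
mudstone: 2513 kg/m³ × 9.8 m/s² × 1880 m = 4.630×10^7 Pa = 463.0 bar
quartzite: 2680 kg/m³ × 9.8 m/s² × 630 m = 1.655×10^7 Pa = 165.5 bar
Total = 54.37 + 463.0 + 165.5 = 682.83 bar

680 bar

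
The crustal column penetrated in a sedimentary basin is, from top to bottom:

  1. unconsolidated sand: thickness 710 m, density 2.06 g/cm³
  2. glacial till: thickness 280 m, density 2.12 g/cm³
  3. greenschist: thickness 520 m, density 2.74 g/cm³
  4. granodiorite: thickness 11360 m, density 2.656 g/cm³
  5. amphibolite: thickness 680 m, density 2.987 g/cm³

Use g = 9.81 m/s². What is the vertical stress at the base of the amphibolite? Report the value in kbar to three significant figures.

unconsolidated sand: 2060 kg/m³ × 9.81 m/s² × 710 m = 1.435×10^7 Pa = 0.1435 kbar
glacial till: 2120 kg/m³ × 9.81 m/s² × 280 m = 5.823×10^6 Pa = 0.05823 kbar
greenschist: 2740 kg/m³ × 9.81 m/s² × 520 m = 1.398×10^7 Pa = 0.1398 kbar
granodiorite: 2656 kg/m³ × 9.81 m/s² × 11360 m = 2.960×10^8 Pa = 2.960 kbar
amphibolite: 2987 kg/m³ × 9.81 m/s² × 680 m = 1.993×10^7 Pa = 0.1993 kbar
Total = 0.1435 + 0.05823 + 0.1398 + 2.960 + 0.1993 = 3.5006 kbar

3.50 kbar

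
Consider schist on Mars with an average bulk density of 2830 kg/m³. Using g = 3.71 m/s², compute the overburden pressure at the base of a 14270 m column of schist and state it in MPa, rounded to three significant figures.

schist: 2830 kg/m³ × 3.71 m/s² × 14270 m = 1.498×10^8 Pa = 149.8 MPa

150 MPa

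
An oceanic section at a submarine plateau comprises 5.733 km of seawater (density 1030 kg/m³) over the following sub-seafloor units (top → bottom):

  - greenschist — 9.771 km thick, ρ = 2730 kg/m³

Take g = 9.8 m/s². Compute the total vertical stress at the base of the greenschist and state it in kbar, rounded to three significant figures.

seawater: 1030 kg/m³ × 9.8 m/s² × 5733 m = 5.787×10^7 Pa = 0.5787 kbar
greenschist: 2730 kg/m³ × 9.8 m/s² × 9771 m = 2.614×10^8 Pa = 2.614 kbar
Total = 0.5787 + 2.614 = 3.1928 kbar

3.19 kbar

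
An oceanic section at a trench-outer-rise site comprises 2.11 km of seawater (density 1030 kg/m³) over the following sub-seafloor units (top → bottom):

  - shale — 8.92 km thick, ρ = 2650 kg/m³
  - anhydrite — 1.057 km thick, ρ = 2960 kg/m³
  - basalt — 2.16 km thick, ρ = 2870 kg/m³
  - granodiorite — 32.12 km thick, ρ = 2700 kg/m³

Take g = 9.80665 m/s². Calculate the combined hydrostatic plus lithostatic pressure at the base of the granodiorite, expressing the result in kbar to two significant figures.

12 kbar

seawater: 1030 kg/m³ × 9.80665 m/s² × 2110 m = 2.131×10^7 Pa = 0.2131 kbar
shale: 2650 kg/m³ × 9.80665 m/s² × 8920 m = 2.318×10^8 Pa = 2.318 kbar
anhydrite: 2960 kg/m³ × 9.80665 m/s² × 1057 m = 3.068×10^7 Pa = 0.3068 kbar
basalt: 2870 kg/m³ × 9.80665 m/s² × 2160 m = 6.079×10^7 Pa = 0.6079 kbar
granodiorite: 2700 kg/m³ × 9.80665 m/s² × 32120 m = 8.505×10^8 Pa = 8.505 kbar
Total = 0.2131 + 2.318 + 0.3068 + 0.6079 + 8.505 = 11.951 kbar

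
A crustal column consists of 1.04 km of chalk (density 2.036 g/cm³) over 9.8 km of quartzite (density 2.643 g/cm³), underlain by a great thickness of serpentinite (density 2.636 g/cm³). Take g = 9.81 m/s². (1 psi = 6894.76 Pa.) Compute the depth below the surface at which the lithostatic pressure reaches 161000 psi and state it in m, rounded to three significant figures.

Pressure at base of upper layers: 2036×9.81×1040 + 2643×9.81×9800 = 2.749×10^8 Pa = 39866 psi
Remaining pressure to be supplied by serpentinite: 1.110×10^9 − 2.749×10^8 = 8.352×10^8 Pa
Additional depth in serpentinite = 8.352×10^8 Pa / (2636 kg/m³ × 9.81 m/s²) = 32298 m
Total depth = 10840 m + 32298 m = 43138 m

43100 m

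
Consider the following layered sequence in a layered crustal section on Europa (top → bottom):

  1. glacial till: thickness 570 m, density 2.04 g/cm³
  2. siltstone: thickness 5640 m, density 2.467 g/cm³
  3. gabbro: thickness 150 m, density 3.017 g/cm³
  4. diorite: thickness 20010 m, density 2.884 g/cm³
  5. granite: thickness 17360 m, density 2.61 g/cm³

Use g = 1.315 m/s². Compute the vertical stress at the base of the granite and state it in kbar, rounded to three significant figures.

1.56 kbar

glacial till: 2040 kg/m³ × 1.315 m/s² × 570 m = 1.529×10^6 Pa = 0.01529 kbar
siltstone: 2467 kg/m³ × 1.315 m/s² × 5640 m = 1.830×10^7 Pa = 0.1830 kbar
gabbro: 3017 kg/m³ × 1.315 m/s² × 150 m = 5.951×10^5 Pa = 5.951×10^-3 kbar
diorite: 2884 kg/m³ × 1.315 m/s² × 20010 m = 7.589×10^7 Pa = 0.7589 kbar
granite: 2610 kg/m³ × 1.315 m/s² × 17360 m = 5.958×10^7 Pa = 0.5958 kbar
Total = 0.01529 + 0.1830 + 5.951×10^-3 + 0.7589 + 0.5958 = 1.5589 kbar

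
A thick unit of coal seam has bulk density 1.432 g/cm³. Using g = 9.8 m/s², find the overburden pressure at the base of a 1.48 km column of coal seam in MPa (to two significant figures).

21 MPa

coal seam: 1432 kg/m³ × 9.8 m/s² × 1480 m = 2.077×10^7 Pa = 20.77 MPa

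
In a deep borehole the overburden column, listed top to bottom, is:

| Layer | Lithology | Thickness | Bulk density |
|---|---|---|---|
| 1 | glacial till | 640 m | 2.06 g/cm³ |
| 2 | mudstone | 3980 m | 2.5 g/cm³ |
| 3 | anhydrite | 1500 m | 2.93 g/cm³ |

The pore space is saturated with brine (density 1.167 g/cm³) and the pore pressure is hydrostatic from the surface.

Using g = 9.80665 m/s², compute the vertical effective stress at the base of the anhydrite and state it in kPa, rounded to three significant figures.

Overburden (lithostatic) stress σ_v:
glacial till: 2060 kg/m³ × 9.80665 m/s² × 640 m = 1.293×10^7 Pa = 12.93 MPa
mudstone: 2500 kg/m³ × 9.80665 m/s² × 3980 m = 9.758×10^7 Pa = 97.58 MPa
anhydrite: 2930 kg/m³ × 9.80665 m/s² × 1500 m = 4.310×10^7 Pa = 43.10 MPa
Total = 12.93 + 97.58 + 43.10 = 153.61 MPa
Pore pressure P_p = 1167 kg/m³ × 9.80665 m/s² × 6120 m = 7.004×10^7 Pa = 70.04 MPa
Effective stress σ' = σ_v − P_p = 153.6 − 70.04 = 83.566 MPa = 83566 kPa

83600 kPa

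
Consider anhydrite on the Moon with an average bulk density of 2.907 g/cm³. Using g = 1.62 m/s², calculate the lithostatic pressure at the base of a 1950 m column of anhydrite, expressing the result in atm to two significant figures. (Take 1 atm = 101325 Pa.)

91 atm

anhydrite: 2907 kg/m³ × 1.62 m/s² × 1950 m = 9.183×10^6 Pa = 90.63 atm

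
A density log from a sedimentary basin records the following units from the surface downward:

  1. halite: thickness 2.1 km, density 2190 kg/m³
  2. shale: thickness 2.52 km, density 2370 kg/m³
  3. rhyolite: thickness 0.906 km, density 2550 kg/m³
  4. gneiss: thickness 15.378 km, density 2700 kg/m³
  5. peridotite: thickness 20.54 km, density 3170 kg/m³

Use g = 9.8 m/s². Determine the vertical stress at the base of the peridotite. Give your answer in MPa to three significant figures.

halite: 2190 kg/m³ × 9.8 m/s² × 2100 m = 4.507×10^7 Pa = 45.07 MPa
shale: 2370 kg/m³ × 9.8 m/s² × 2520 m = 5.853×10^7 Pa = 58.53 MPa
rhyolite: 2550 kg/m³ × 9.8 m/s² × 906 m = 2.264×10^7 Pa = 22.64 MPa
gneiss: 2700 kg/m³ × 9.8 m/s² × 15378 m = 4.069×10^8 Pa = 406.9 MPa
peridotite: 3170 kg/m³ × 9.8 m/s² × 20540 m = 6.381×10^8 Pa = 638.1 MPa
Total = 45.07 + 58.53 + 22.64 + 406.9 + 638.1 = 1171.2 MPa

1170 MPa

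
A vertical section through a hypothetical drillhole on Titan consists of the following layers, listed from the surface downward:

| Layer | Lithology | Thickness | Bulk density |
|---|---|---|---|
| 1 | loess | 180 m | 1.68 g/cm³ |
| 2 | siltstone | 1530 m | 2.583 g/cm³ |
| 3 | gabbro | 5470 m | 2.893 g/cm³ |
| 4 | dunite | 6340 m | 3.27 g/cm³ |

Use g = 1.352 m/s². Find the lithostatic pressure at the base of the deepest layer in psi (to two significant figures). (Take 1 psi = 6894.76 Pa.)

8000 psi

loess: 1680 kg/m³ × 1.352 m/s² × 180 m = 4.088×10^5 Pa = 59.30 psi
siltstone: 2583 kg/m³ × 1.352 m/s² × 1530 m = 5.343×10^6 Pa = 774.9 psi
gabbro: 2893 kg/m³ × 1.352 m/s² × 5470 m = 2.140×10^7 Pa = 3103 psi
dunite: 3270 kg/m³ × 1.352 m/s² × 6340 m = 2.803×10^7 Pa = 4065 psi
Total = 59.30 + 774.9 + 3103 + 4065 = 8002.7 psi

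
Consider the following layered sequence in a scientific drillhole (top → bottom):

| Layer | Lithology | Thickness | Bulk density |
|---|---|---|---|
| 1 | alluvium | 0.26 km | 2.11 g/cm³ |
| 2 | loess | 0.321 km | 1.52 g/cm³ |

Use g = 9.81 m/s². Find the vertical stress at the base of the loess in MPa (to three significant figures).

10.2 MPa

alluvium: 2110 kg/m³ × 9.81 m/s² × 260 m = 5.382×10^6 Pa = 5.382 MPa
loess: 1520 kg/m³ × 9.81 m/s² × 321 m = 4.786×10^6 Pa = 4.786 MPa
Total = 5.382 + 4.786 = 10.168 MPa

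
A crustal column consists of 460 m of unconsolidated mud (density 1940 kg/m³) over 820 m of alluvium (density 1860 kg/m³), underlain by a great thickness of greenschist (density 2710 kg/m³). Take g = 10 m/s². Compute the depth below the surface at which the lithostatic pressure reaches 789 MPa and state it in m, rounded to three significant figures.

29500 m

Pressure at base of upper layers: 1940×10×460 + 1860×10×820 = 2.418×10^7 Pa = 24.18 MPa
Remaining pressure to be supplied by greenschist: 7.890×10^8 − 2.418×10^7 = 7.648×10^8 Pa
Additional depth in greenschist = 7.648×10^8 Pa / (2710 kg/m³ × 10 m/s²) = 28222 m
Total depth = 1280 m + 28222 m = 29502 m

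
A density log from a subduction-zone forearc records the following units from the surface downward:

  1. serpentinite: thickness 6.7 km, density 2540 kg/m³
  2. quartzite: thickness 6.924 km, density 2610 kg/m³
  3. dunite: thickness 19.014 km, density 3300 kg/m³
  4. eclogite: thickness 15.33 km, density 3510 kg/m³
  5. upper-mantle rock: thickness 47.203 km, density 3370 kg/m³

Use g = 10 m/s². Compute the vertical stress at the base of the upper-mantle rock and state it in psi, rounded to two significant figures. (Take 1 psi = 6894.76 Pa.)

serpentinite: 2540 kg/m³ × 10 m/s² × 6700 m = 1.702×10^8 Pa = 24683 psi
quartzite: 2610 kg/m³ × 10 m/s² × 6924 m = 1.807×10^8 Pa = 26211 psi
dunite: 3300 kg/m³ × 10 m/s² × 19014 m = 6.275×10^8 Pa = 91006 psi
eclogite: 3510 kg/m³ × 10 m/s² × 15330 m = 5.381×10^8 Pa = 78042 psi
upper-mantle rock: 3370 kg/m³ × 10 m/s² × 47203 m = 1.591×10^9 Pa = 2.307×10^5 psi
Total = 24683 + 26211 + 91006 + 78042 + 2.307×10^5 = 4.5066×10^5 psi

450000 psi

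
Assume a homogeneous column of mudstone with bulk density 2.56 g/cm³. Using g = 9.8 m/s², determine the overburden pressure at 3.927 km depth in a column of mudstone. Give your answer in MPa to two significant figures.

99 MPa

mudstone: 2560 kg/m³ × 9.8 m/s² × 3927 m = 9.852×10^7 Pa = 98.52 MPa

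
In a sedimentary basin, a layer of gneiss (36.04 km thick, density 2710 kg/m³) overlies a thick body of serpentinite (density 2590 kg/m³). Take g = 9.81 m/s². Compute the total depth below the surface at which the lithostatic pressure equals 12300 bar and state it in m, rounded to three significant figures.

Pressure at base of upper layers: 2710×9.81×36040 = 9.581×10^8 Pa = 9581 bar
Remaining pressure to be supplied by serpentinite: 1.230×10^9 − 9.581×10^8 = 2.719×10^8 Pa
Additional depth in serpentinite = 2.719×10^8 Pa / (2590 kg/m³ × 9.81 m/s²) = 10700 m
Total depth = 36040 m + 10700 m = 46740 m

46700 m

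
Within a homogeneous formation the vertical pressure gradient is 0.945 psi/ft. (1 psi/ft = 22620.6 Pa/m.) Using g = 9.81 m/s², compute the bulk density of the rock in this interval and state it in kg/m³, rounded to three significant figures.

ρ = (dP/dz)/g = 0.945 psi/ft / 9.81 m/s² = 21376 Pa/m / 9.81 m/s² = 2179.0 kg/m³

2180 kg/m³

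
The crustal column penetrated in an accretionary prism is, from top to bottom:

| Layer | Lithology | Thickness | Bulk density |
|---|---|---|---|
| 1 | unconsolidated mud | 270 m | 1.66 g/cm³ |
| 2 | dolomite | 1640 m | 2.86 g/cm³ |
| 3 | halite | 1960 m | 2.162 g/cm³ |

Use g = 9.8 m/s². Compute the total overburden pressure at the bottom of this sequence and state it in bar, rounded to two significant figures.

920 bar

unconsolidated mud: 1660 kg/m³ × 9.8 m/s² × 270 m = 4.392×10^6 Pa = 43.92 bar
dolomite: 2860 kg/m³ × 9.8 m/s² × 1640 m = 4.597×10^7 Pa = 459.7 bar
halite: 2162 kg/m³ × 9.8 m/s² × 1960 m = 4.153×10^7 Pa = 415.3 bar
Total = 43.92 + 459.7 + 415.3 = 918.86 bar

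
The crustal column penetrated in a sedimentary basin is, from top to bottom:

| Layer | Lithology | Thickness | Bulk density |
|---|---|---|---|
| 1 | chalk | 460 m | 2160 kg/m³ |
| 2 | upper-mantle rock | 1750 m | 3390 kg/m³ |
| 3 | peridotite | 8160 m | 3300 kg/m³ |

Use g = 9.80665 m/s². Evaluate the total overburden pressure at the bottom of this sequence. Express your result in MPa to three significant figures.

chalk: 2160 kg/m³ × 9.80665 m/s² × 460 m = 9.744×10^6 Pa = 9.744 MPa
upper-mantle rock: 3390 kg/m³ × 9.80665 m/s² × 1750 m = 5.818×10^7 Pa = 58.18 MPa
peridotite: 3300 kg/m³ × 9.80665 m/s² × 8160 m = 2.641×10^8 Pa = 264.1 MPa
Total = 9.744 + 58.18 + 264.1 = 332.00 MPa

332 MPa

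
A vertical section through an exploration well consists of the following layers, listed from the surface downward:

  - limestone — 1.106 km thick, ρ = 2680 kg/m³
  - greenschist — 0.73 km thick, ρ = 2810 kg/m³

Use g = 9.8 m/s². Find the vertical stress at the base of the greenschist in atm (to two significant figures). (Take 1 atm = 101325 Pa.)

490 atm

limestone: 2680 kg/m³ × 9.8 m/s² × 1106 m = 2.905×10^7 Pa = 286.7 atm
greenschist: 2810 kg/m³ × 9.8 m/s² × 730 m = 2.010×10^7 Pa = 198.4 atm
Total = 286.7 + 198.4 = 485.08 atm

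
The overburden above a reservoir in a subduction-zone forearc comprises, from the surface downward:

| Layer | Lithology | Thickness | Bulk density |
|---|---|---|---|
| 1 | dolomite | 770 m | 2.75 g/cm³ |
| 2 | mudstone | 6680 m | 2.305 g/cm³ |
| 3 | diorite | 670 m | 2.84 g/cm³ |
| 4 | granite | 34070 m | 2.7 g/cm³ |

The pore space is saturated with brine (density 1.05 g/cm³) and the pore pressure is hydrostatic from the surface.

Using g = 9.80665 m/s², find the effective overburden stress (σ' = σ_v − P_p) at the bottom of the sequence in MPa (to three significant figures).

Overburden (lithostatic) stress σ_v:
dolomite: 2750 kg/m³ × 9.80665 m/s² × 770 m = 2.077×10^7 Pa = 20.77 MPa
mudstone: 2305 kg/m³ × 9.80665 m/s² × 6680 m = 1.510×10^8 Pa = 151.0 MPa
diorite: 2840 kg/m³ × 9.80665 m/s² × 670 m = 1.866×10^7 Pa = 18.66 MPa
granite: 2700 kg/m³ × 9.80665 m/s² × 34070 m = 9.021×10^8 Pa = 902.1 MPa
Total = 20.77 + 151.0 + 18.66 + 902.1 = 1092.5 MPa
Pore pressure P_p = 1050 kg/m³ × 9.80665 m/s² × 42190 m = 4.344×10^8 Pa = 434.4 MPa
Effective stress σ' = σ_v − P_p = 1093 − 434.4 = 658.10 MPa

658 MPa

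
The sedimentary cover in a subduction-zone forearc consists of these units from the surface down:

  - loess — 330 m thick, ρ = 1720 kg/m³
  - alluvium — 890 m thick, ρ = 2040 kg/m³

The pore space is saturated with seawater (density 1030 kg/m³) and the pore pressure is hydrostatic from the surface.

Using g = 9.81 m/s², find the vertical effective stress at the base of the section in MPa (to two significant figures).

Overburden (lithostatic) stress σ_v:
loess: 1720 kg/m³ × 9.81 m/s² × 330 m = 5.568×10^6 Pa = 5.568 MPa
alluvium: 2040 kg/m³ × 9.81 m/s² × 890 m = 1.781×10^7 Pa = 17.81 MPa
Total = 5.568 + 17.81 = 23.379 MPa
Pore pressure P_p = 1030 kg/m³ × 9.81 m/s² × 1220 m = 1.233×10^7 Pa = 12.33 MPa
Effective stress σ' = σ_v − P_p = 23.38 − 12.33 = 11.052 MPa

11 MPa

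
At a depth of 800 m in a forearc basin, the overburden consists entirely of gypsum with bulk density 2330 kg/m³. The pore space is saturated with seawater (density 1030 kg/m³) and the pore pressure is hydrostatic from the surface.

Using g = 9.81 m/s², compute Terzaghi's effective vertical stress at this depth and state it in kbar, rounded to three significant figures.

0.102 kbar

Overburden (lithostatic) stress σ_v:
gypsum: 2330 kg/m³ × 9.81 m/s² × 800 m = 1.829×10^7 Pa = 18.29 MPa
Pore pressure P_p = 1030 kg/m³ × 9.81 m/s² × 800 m = 8.083×10^6 Pa = 8.083 MPa
Effective stress σ' = σ_v − P_p = 18.29 − 8.083 = 10.202 MPa = 0.10202 kbar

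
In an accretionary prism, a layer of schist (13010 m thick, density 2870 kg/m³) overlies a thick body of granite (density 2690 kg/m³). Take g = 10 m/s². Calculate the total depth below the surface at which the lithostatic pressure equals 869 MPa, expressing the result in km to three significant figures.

Pressure at base of upper layers: 2870×10×13010 = 3.734×10^8 Pa = 373.4 MPa
Remaining pressure to be supplied by granite: 8.690×10^8 − 3.734×10^8 = 4.956×10^8 Pa
Additional depth in granite = 4.956×10^8 Pa / (2690 kg/m³ × 10 m/s²) = 18424 m
Total depth = 13010 m + 18424 m = 31434 m
= 31.434 km

31.4 km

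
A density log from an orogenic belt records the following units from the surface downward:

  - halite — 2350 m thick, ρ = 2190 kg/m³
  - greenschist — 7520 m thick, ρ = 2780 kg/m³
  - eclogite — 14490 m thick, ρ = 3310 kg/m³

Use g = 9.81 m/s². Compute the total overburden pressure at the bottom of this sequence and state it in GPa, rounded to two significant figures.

0.73 GPa

halite: 2190 kg/m³ × 9.81 m/s² × 2350 m = 5.049×10^7 Pa = 0.05049 GPa
greenschist: 2780 kg/m³ × 9.81 m/s² × 7520 m = 2.051×10^8 Pa = 0.2051 GPa
eclogite: 3310 kg/m³ × 9.81 m/s² × 14490 m = 4.705×10^8 Pa = 0.4705 GPa
Total = 0.05049 + 0.2051 + 0.4705 = 0.72608 GPa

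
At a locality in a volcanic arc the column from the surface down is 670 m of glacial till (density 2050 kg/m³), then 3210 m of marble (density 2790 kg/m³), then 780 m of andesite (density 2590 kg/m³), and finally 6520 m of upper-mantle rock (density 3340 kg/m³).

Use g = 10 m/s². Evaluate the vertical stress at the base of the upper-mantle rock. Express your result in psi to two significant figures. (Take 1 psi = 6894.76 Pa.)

glacial till: 2050 kg/m³ × 10 m/s² × 670 m = 1.373×10^7 Pa = 1992 psi
marble: 2790 kg/m³ × 10 m/s² × 3210 m = 8.956×10^7 Pa = 12989 psi
andesite: 2590 kg/m³ × 10 m/s² × 780 m = 2.020×10^7 Pa = 2930 psi
upper-mantle rock: 3340 kg/m³ × 10 m/s² × 6520 m = 2.178×10^8 Pa = 31585 psi
Total = 1992 + 12989 + 2930 + 31585 = 49496 psi

49000 psi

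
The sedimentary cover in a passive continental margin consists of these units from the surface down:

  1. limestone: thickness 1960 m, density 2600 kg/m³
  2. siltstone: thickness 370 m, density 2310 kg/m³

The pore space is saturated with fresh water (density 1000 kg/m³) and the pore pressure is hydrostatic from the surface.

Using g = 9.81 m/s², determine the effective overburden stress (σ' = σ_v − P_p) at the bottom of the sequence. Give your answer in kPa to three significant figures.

Overburden (lithostatic) stress σ_v:
limestone: 2600 kg/m³ × 9.81 m/s² × 1960 m = 4.999×10^7 Pa = 49.99 MPa
siltstone: 2310 kg/m³ × 9.81 m/s² × 370 m = 8.385×10^6 Pa = 8.385 MPa
Total = 49.99 + 8.385 = 58.376 MPa
Pore pressure P_p = 1000 kg/m³ × 9.81 m/s² × 2330 m = 2.286×10^7 Pa = 22.86 MPa
Effective stress σ' = σ_v − P_p = 58.38 − 22.86 = 35.519 MPa = 35519 kPa

35500 kPa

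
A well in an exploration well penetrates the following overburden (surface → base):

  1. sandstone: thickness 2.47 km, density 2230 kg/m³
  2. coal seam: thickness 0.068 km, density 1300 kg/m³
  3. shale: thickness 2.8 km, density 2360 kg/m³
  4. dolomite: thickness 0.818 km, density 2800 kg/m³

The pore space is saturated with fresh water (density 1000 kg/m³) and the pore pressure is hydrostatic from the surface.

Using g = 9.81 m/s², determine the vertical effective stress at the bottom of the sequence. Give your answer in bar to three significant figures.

818 bar

Overburden (lithostatic) stress σ_v:
sandstone: 2230 kg/m³ × 9.81 m/s² × 2470 m = 5.403×10^7 Pa = 54.03 MPa
coal seam: 1300 kg/m³ × 9.81 m/s² × 68 m = 8.672×10^5 Pa = 0.8672 MPa
shale: 2360 kg/m³ × 9.81 m/s² × 2800 m = 6.482×10^7 Pa = 64.82 MPa
dolomite: 2800 kg/m³ × 9.81 m/s² × 818 m = 2.247×10^7 Pa = 22.47 MPa
Total = 54.03 + 0.8672 + 64.82 + 22.47 = 142.19 MPa
Pore pressure P_p = 1000 kg/m³ × 9.81 m/s² × 6156 m = 6.039×10^7 Pa = 60.39 MPa
Effective stress σ' = σ_v − P_p = 142.2 − 60.39 = 81.805 MPa = 818.05 bar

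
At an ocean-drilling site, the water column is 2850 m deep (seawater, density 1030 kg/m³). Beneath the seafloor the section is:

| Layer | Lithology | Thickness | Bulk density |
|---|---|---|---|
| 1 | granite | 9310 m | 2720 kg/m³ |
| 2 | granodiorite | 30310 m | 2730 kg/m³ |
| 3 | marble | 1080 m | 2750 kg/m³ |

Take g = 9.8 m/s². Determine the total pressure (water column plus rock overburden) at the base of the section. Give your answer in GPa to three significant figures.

1.12 GPa

seawater: 1030 kg/m³ × 9.8 m/s² × 2850 m = 2.877×10^7 Pa = 0.02877 GPa
granite: 2720 kg/m³ × 9.8 m/s² × 9310 m = 2.482×10^8 Pa = 0.2482 GPa
granodiorite: 2730 kg/m³ × 9.8 m/s² × 30310 m = 8.109×10^8 Pa = 0.8109 GPa
marble: 2750 kg/m³ × 9.8 m/s² × 1080 m = 2.911×10^7 Pa = 0.02911 GPa
Total = 0.02877 + 0.2482 + 0.8109 + 0.02911 = 1.1170 GPa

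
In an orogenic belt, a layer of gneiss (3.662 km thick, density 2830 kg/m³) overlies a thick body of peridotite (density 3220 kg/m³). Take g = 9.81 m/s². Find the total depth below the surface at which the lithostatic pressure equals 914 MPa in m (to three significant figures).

Pressure at base of upper layers: 2830×9.81×3662 = 1.017×10^8 Pa = 101.7 MPa
Remaining pressure to be supplied by peridotite: 9.140×10^8 − 1.017×10^8 = 8.123×10^8 Pa
Additional depth in peridotite = 8.123×10^8 Pa / (3220 kg/m³ × 9.81 m/s²) = 25716 m
Total depth = 3662 m + 25716 m = 29378 m

29400 m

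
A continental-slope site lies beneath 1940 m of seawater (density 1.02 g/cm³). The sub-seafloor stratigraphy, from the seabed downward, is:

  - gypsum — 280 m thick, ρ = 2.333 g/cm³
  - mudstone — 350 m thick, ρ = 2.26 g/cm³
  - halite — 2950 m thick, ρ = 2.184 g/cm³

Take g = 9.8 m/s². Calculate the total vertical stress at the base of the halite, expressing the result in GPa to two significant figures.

0.097 GPa

seawater: 1020 kg/m³ × 9.8 m/s² × 1940 m = 1.939×10^7 Pa = 0.01939 GPa
gypsum: 2333 kg/m³ × 9.8 m/s² × 280 m = 6.402×10^6 Pa = 6.402×10^-3 GPa
mudstone: 2260 kg/m³ × 9.8 m/s² × 350 m = 7.752×10^6 Pa = 7.752×10^-3 GPa
halite: 2184 kg/m³ × 9.8 m/s² × 2950 m = 6.314×10^7 Pa = 0.06314 GPa
Total = 0.01939 + 6.402×10^-3 + 7.752×10^-3 + 0.06314 = 0.096685 GPa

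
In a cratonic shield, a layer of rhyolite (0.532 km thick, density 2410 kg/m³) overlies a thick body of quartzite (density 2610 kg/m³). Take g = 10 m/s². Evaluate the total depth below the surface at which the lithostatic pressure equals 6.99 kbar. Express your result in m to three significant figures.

26800 m

Pressure at base of upper layers: 2410×10×532 = 1.282×10^7 Pa = 0.1282 kbar
Remaining pressure to be supplied by quartzite: 6.990×10^8 − 1.282×10^7 = 6.862×10^8 Pa
Additional depth in quartzite = 6.862×10^8 Pa / (2610 kg/m³ × 10 m/s²) = 26290 m
Total depth = 532 m + 26290 m = 26822 m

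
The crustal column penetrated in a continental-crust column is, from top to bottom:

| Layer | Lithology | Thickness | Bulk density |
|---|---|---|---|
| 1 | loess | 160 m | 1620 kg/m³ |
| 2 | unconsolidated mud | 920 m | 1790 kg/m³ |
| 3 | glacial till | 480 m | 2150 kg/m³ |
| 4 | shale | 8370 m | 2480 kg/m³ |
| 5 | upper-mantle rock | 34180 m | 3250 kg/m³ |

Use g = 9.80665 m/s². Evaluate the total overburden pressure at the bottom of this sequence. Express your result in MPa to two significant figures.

1300 MPa

loess: 1620 kg/m³ × 9.80665 m/s² × 160 m = 2.542×10^6 Pa = 2.542 MPa
unconsolidated mud: 1790 kg/m³ × 9.80665 m/s² × 920 m = 1.615×10^7 Pa = 16.15 MPa
glacial till: 2150 kg/m³ × 9.80665 m/s² × 480 m = 1.012×10^7 Pa = 10.12 MPa
shale: 2480 kg/m³ × 9.80665 m/s² × 8370 m = 2.036×10^8 Pa = 203.6 MPa
upper-mantle rock: 3250 kg/m³ × 9.80665 m/s² × 34180 m = 1.089×10^9 Pa = 1089 MPa
Total = 2.542 + 16.15 + 10.12 + 203.6 + 1089 = 1321.7 MPa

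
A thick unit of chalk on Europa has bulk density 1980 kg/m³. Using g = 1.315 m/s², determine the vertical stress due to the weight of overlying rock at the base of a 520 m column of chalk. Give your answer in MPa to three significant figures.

chalk: 1980 kg/m³ × 1.315 m/s² × 520 m = 1.354×10^6 Pa = 1.354 MPa

1.35 MPa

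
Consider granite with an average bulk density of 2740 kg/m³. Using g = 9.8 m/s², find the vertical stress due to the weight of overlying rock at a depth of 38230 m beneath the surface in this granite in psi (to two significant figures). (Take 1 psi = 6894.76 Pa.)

150000 psi

granite: 2740 kg/m³ × 9.8 m/s² × 38230 m = 1.027×10^9 Pa = 1.489×10^5 psi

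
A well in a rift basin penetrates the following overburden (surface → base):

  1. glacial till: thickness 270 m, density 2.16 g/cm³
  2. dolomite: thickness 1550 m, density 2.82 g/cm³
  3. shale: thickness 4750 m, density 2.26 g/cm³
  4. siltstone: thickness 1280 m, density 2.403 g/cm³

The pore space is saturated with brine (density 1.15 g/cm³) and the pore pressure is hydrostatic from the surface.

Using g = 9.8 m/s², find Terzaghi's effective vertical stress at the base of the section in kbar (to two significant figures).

Overburden (lithostatic) stress σ_v:
glacial till: 2160 kg/m³ × 9.8 m/s² × 270 m = 5.715×10^6 Pa = 5.715 MPa
dolomite: 2820 kg/m³ × 9.8 m/s² × 1550 m = 4.284×10^7 Pa = 42.84 MPa
shale: 2260 kg/m³ × 9.8 m/s² × 4750 m = 1.052×10^8 Pa = 105.2 MPa
siltstone: 2403 kg/m³ × 9.8 m/s² × 1280 m = 3.014×10^7 Pa = 30.14 MPa
Total = 5.715 + 42.84 + 105.2 + 30.14 = 183.90 MPa
Pore pressure P_p = 1150 kg/m³ × 9.8 m/s² × 7850 m = 8.847×10^7 Pa = 88.47 MPa
Effective stress σ' = σ_v − P_p = 183.9 − 88.47 = 95.428 MPa = 0.95428 kbar

0.95 kbar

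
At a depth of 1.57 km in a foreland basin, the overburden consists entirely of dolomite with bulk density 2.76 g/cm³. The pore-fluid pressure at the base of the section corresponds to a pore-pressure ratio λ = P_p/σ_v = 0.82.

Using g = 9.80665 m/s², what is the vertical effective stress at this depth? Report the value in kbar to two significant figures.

0.076 kbar

Overburden (lithostatic) stress σ_v:
dolomite: 2760 kg/m³ × 9.80665 m/s² × 1570 m = 4.249×10^7 Pa = 42.49 MPa
Pore pressure P_p = λ·σ_v = 0.82 × 42.49 MPa = 34.85 MPa
Effective stress σ' = σ_v − P_p = 42.49 − 34.85 = 7.6490 MPa = 0.076490 kbar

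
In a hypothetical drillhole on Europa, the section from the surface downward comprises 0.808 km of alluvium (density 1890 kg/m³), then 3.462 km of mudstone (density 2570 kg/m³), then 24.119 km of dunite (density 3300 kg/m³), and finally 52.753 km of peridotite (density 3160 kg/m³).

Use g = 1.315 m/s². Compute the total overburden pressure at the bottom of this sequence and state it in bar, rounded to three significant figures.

alluvium: 1890 kg/m³ × 1.315 m/s² × 808 m = 2.008×10^6 Pa = 20.08 bar
mudstone: 2570 kg/m³ × 1.315 m/s² × 3462 m = 1.170×10^7 Pa = 117.0 bar
dunite: 3300 kg/m³ × 1.315 m/s² × 24119 m = 1.047×10^8 Pa = 1047 bar
peridotite: 3160 kg/m³ × 1.315 m/s² × 52753 m = 2.192×10^8 Pa = 2192 bar
Total = 20.08 + 117.0 + 1047 + 2192 = 3375.8 bar

3380 bar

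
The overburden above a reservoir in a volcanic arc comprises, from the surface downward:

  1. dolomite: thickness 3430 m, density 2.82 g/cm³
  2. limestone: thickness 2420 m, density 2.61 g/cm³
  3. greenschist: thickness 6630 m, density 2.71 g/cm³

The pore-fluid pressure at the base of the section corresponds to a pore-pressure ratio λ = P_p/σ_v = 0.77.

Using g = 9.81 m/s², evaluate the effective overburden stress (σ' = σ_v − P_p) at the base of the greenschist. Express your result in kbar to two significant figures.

Overburden (lithostatic) stress σ_v:
dolomite: 2820 kg/m³ × 9.81 m/s² × 3430 m = 9.489×10^7 Pa = 94.89 MPa
limestone: 2610 kg/m³ × 9.81 m/s² × 2420 m = 6.196×10^7 Pa = 61.96 MPa
greenschist: 2710 kg/m³ × 9.81 m/s² × 6630 m = 1.763×10^8 Pa = 176.3 MPa
Total = 94.89 + 61.96 + 176.3 = 333.11 MPa
Pore pressure P_p = λ·σ_v = 0.77 × 333.1 MPa = 256.5 MPa
Effective stress σ' = σ_v − P_p = 333.1 − 256.5 = 76.615 MPa = 0.76615 kbar

0.77 kbar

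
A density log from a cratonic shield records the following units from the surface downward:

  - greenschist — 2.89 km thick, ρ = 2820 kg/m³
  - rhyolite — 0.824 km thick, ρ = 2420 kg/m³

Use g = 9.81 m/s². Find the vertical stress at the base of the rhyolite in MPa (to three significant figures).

99.5 MPa

greenschist: 2820 kg/m³ × 9.81 m/s² × 2890 m = 7.995×10^7 Pa = 79.95 MPa
rhyolite: 2420 kg/m³ × 9.81 m/s² × 824 m = 1.956×10^7 Pa = 19.56 MPa
Total = 79.95 + 19.56 = 99.511 MPa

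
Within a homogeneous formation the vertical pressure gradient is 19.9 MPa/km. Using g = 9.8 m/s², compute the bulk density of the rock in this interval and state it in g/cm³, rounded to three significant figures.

ρ = (dP/dz)/g = 19.9 MPa/km / 9.8 m/s² = 19900 Pa/m / 9.8 m/s² = 2030.6 kg/m³
= 2.031 g/cm³

2.03 g/cm³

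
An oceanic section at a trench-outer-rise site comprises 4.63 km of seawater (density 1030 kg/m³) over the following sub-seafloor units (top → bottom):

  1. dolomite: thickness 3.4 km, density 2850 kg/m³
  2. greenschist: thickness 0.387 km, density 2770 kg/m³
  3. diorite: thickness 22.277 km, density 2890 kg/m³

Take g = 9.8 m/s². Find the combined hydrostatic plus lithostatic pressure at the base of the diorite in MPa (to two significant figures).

780 MPa

seawater: 1030 kg/m³ × 9.8 m/s² × 4630 m = 4.674×10^7 Pa = 46.74 MPa
dolomite: 2850 kg/m³ × 9.8 m/s² × 3400 m = 9.496×10^7 Pa = 94.96 MPa
greenschist: 2770 kg/m³ × 9.8 m/s² × 387 m = 1.051×10^7 Pa = 10.51 MPa
diorite: 2890 kg/m³ × 9.8 m/s² × 22277 m = 6.309×10^8 Pa = 630.9 MPa
Total = 46.74 + 94.96 + 10.51 + 630.9 = 783.13 MPa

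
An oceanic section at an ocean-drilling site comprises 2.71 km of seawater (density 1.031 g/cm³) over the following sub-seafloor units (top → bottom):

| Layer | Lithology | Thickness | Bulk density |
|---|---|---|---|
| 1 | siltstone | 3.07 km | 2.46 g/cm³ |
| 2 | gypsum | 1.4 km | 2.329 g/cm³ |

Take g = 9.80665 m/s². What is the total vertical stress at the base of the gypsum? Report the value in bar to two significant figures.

1300 bar

seawater: 1031 kg/m³ × 9.80665 m/s² × 2710 m = 2.740×10^7 Pa = 274.0 bar
siltstone: 2460 kg/m³ × 9.80665 m/s² × 3070 m = 7.406×10^7 Pa = 740.6 bar
gypsum: 2329 kg/m³ × 9.80665 m/s² × 1400 m = 3.198×10^7 Pa = 319.8 bar
Total = 274.0 + 740.6 + 319.8 = 1334.4 bar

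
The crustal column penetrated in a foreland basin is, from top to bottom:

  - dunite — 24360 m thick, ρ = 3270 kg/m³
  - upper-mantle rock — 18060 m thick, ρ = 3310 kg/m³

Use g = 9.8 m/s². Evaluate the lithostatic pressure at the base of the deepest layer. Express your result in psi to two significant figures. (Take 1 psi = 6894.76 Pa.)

dunite: 3270 kg/m³ × 9.8 m/s² × 24360 m = 7.806×10^8 Pa = 1.132×10^5 psi
upper-mantle rock: 3310 kg/m³ × 9.8 m/s² × 18060 m = 5.858×10^8 Pa = 84968 psi
Total = 1.132×10^5 + 84968 = 1.9819×10^5 psi

200000 psi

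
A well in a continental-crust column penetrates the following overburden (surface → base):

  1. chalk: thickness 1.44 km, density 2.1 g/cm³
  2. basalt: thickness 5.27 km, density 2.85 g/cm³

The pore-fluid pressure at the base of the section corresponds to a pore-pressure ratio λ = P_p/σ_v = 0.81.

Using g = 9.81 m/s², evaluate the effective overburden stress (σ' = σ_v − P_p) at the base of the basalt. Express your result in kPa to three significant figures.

Overburden (lithostatic) stress σ_v:
chalk: 2100 kg/m³ × 9.81 m/s² × 1440 m = 2.967×10^7 Pa = 29.67 MPa
basalt: 2850 kg/m³ × 9.81 m/s² × 5270 m = 1.473×10^8 Pa = 147.3 MPa
Total = 29.67 + 147.3 = 177.01 MPa
Pore pressure P_p = λ·σ_v = 0.81 × 177.0 MPa = 143.4 MPa
Effective stress σ' = σ_v − P_p = 177.0 − 143.4 = 33.631 MPa = 33631 kPa

33600 kPa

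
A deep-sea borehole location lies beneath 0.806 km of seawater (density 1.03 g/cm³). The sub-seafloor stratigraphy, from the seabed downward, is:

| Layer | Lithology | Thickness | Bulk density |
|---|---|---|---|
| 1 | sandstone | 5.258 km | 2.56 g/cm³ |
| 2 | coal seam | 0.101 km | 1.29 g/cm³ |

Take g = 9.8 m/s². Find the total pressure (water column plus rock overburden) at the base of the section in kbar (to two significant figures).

seawater: 1030 kg/m³ × 9.8 m/s² × 806 m = 8.136×10^6 Pa = 0.08136 kbar
sandstone: 2560 kg/m³ × 9.8 m/s² × 5258 m = 1.319×10^8 Pa = 1.319 kbar
coal seam: 1290 kg/m³ × 9.8 m/s² × 101 m = 1.277×10^6 Pa = 0.01277 kbar
Total = 0.08136 + 1.319 + 0.01277 = 1.4133 kbar

1.4 kbar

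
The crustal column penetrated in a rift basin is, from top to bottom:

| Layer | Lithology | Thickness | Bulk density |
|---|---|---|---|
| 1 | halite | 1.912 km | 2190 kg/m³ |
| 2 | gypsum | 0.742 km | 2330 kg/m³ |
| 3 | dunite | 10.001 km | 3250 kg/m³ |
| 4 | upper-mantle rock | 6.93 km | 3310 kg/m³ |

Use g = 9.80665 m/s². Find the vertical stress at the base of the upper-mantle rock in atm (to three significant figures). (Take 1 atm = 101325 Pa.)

halite: 2190 kg/m³ × 9.80665 m/s² × 1912 m = 4.106×10^7 Pa = 405.3 atm
gypsum: 2330 kg/m³ × 9.80665 m/s² × 742 m = 1.695×10^7 Pa = 167.3 atm
dunite: 3250 kg/m³ × 9.80665 m/s² × 10001 m = 3.187×10^8 Pa = 3146 atm
upper-mantle rock: 3310 kg/m³ × 9.80665 m/s² × 6930 m = 2.249×10^8 Pa = 2220 atm
Total = 405.3 + 167.3 + 3146 + 2220 = 5938.4 atm

5940 atm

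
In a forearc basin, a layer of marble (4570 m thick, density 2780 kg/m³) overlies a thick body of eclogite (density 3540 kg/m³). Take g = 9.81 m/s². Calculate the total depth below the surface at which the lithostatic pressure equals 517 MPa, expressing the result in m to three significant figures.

Pressure at base of upper layers: 2780×9.81×4570 = 1.246×10^8 Pa = 124.6 MPa
Remaining pressure to be supplied by eclogite: 5.170×10^8 − 1.246×10^8 = 3.924×10^8 Pa
Additional depth in eclogite = 3.924×10^8 Pa / (3540 kg/m³ × 9.81 m/s²) = 11299 m
Total depth = 4570 m + 11299 m = 15869 m

15900 m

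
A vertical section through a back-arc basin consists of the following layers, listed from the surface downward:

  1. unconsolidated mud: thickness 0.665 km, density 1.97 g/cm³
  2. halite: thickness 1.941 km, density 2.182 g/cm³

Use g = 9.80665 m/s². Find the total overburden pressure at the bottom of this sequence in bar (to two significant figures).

540 bar

unconsolidated mud: 1970 kg/m³ × 9.80665 m/s² × 665 m = 1.285×10^7 Pa = 128.5 bar
halite: 2182 kg/m³ × 9.80665 m/s² × 1941 m = 4.153×10^7 Pa = 415.3 bar
Total = 128.5 + 415.3 = 543.81 bar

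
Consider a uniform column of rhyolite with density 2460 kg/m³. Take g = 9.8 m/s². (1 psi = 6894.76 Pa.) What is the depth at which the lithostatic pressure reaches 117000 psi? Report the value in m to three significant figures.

33500 m

h = P/(ρg) = 117000 psi / (2460 kg/m³ × 9.8 m/s²) = 8.067×10^8 Pa / 24108 Pa/m = 33461 m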